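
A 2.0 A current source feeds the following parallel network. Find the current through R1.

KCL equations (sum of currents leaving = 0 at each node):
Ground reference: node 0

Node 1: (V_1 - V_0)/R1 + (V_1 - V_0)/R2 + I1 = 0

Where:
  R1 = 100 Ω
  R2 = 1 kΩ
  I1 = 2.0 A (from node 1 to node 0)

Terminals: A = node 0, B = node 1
All resistors sit directly between nodes 0 and 1, so they are in parallel and share one voltage V; the full source current 2 A splits among them.
1/R_par = 1/100 + 1/1000 = 0.011 S  =>  R_par = 90.91 Ω
V = I × R_par = 2 × 90.91 = 181.8 V
I_R1 = V/R1 = 181.8/100 = 1.818 A

Final answer: 1.818 A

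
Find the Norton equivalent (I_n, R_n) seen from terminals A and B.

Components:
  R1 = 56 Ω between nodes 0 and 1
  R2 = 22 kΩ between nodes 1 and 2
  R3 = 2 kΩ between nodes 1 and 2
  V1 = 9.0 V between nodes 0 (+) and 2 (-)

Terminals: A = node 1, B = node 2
Find the Thévenin equivalent first; then I_n = V_th/R_th and R_n = R_th.
Step 1 — V_th is the open-circuit voltage V_A - V_B (nothing connected across the terminals).
Nodal analysis, taking node 2 as the 0 V reference.
Source V1 fixes V_0 = 9 V.
KCL at each unknown node (sum of currents leaving = 0; resistances in Ω):
  Node 1: (V_1 - 9)/56 + (V_1 - 0)/22000 + (V_1 - 0)/2000 = 0
Collecting terms: 0.0184 × V_1 = 0.1607  =>  V_1 = 8.733 V
V_th = V_1 - V_2 = 8.733 - 0 = 8.733 V
Step 2 — R_th: zero the source — replace V1 by a short circuit (node 2 merges into node 0) — and find the resistance seen between A (node 1) and B (node 0).
Reduce the network between node 1 (A) and node 0 (B) by series/parallel combination:
  Rp1 = R1 ‖ R2 ‖ R3 (parallel, all between nodes 0 and 1) = 1/(1/56 + 1/22000 + 1/2000) = 54.34 Ω
R_th = 54.34 Ω
I_n = V_th/R_th = 8.733/54.34 = 0.1607 A, and R_n = R_th = 54.34 Ω

Final answer: I_n = 0.1607 A, R_n = 54.34 Ω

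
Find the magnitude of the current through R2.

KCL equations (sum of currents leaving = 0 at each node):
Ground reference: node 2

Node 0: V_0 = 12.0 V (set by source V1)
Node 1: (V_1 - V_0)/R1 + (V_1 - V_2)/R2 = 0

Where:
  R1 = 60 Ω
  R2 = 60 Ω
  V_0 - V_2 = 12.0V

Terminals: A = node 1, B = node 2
Nodal analysis, taking node 2 as the 0 V reference.
Source V1 fixes V_0 = 12 V.
KCL at each unknown node (sum of currents leaving = 0; resistances in Ω):
  Node 1: (V_1 - 12)/60 + (V_1 - 0)/60 = 0
Collecting terms: 0.03333 × V_1 = 0.2  =>  V_1 = 6 V
I_R2 = (V_1 - V_2)/R2 = (6 - 0)/60 = 0.1 A
|I_R2| = 0.1 A

Final answer: |I_R2| = 0.1 A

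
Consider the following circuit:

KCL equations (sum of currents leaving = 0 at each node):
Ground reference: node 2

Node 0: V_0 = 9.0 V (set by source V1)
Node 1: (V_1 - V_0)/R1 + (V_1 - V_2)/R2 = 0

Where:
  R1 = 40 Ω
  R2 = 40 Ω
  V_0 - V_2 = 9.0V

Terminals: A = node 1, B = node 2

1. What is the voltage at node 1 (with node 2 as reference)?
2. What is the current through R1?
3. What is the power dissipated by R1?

Nodal analysis, taking node 2 as the 0 V reference.
Source V1 fixes V_0 = 9 V.
KCL at each unknown node (sum of currents leaving = 0; resistances in Ω):
  Node 1: (V_1 - 9)/40 + (V_1 - 0)/40 = 0
Collecting terms: 0.05 × V_1 = 0.225  =>  V_1 = 4.5 V
Part 1:
  Read off the nodal solution: V_1 = 4.5 V
Part 2:
  I_R1 = (V_0 - V_1)/R1 = (9 - 4.5)/40 = 0.1125 A
  Magnitude: I_R1 = 0.1125 A
Part 3:
  I_R1 = (V_0 - V_1)/R1 = (9 - 4.5)/40 = 0.1125 A
  P_R1 = I_R1² × R1 = (0.1125)² × 40 = 0.5062 W

Final answers:
1. V_1 = 4.5 V
2. I_R1 = 0.1125 A
3. P_R1 = 0.5062 W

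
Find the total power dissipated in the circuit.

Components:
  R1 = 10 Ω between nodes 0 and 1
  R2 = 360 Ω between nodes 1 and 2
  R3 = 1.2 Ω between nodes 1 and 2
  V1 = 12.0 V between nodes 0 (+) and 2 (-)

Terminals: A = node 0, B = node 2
Nodal analysis, taking node 2 as the 0 V reference.
Source V1 fixes V_0 = 12 V.
KCL at each unknown node (sum of currents leaving = 0; resistances in Ω):
  Node 1: (V_1 - 12)/10 + (V_1 - 0)/360 + (V_1 - 0)/1.2 = 0
Collecting terms: 0.9361 × V_1 = 1.2  =>  V_1 = 1.282 V
Power in each resistor, P = (ΔV)²/R:
  P_R1 = (12 - 1.282)²/10 = 11.49 W
  P_R2 = (1.282 - 0)²/360 = 0.004565 W
  P_R3 = (1.282 - 0)²/1.2 = 1.369 W
P_total = P_R1 + P_R2 + P_R3 = 12.86 W

Final answer: 12.86 W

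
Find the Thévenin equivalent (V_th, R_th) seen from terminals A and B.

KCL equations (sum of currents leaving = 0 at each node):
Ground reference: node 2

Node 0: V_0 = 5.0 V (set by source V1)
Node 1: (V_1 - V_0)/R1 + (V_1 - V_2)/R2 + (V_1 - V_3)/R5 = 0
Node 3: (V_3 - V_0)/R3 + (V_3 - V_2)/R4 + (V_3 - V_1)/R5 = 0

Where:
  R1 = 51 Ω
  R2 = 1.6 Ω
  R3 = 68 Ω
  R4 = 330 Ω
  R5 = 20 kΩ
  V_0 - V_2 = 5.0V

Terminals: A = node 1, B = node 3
Step 1 — V_th is the open-circuit voltage V_A - V_B (nothing connected across the terminals).
Nodal analysis, taking node 2 as the 0 V reference.
Source V1 fixes V_0 = 5 V.
KCL at each unknown node (sum of currents leaving = 0; resistances in Ω):
  Node 1: (V_1 - 5)/51 + (V_1 - 0)/1.6 + (V_1 - V_3)/20000 = 0
  Node 3: (V_3 - 5)/68 + (V_3 - 0)/330 + (V_3 - V_1)/20000 = 0
Collecting terms (coefficients in siemens):
  0.6447·V_1 - 0.00005·V_3 = 0.09804
  0.01779·V_3 - 0.00005·V_1 = 0.07353
Determinant D = (0.6447)(0.01779) - (-0.00005)(-0.00005) = 0.01147
V_1 = [(0.09804)(0.01779) - (-0.00005)(0.07353)]/D = 0.1524 V
V_3 = [(0.6447)(0.07353) - (0.09804)(-0.00005)]/D = 4.135 V
V_th = V_1 - V_3 = 0.1524 - 4.135 = -3.982 V
Step 2 — R_th: zero the source — replace V1 by a short circuit (node 2 merges into node 0) — and find the resistance seen between A (node 1) and B (node 3).
Reduce the network between node 1 (A) and node 3 (B) by series/parallel combination:
  Rp1 = R1 ‖ R2 (parallel, both between nodes 0 and 1) = 1/(1/51 + 1/1.6) = 1.551 Ω
  Rp2 = R3 ‖ R4 (parallel, both between nodes 0 and 3) = 1/(1/68 + 1/330) = 56.38 Ω
  Rs1 = Rp1 + Rp2 (series, joined only at node 0) = 1.551 + 56.38 = 57.93 Ω
  Rp3 = R5 ‖ Rs1 (parallel, both between nodes 1 and 3) = 1/(1/20000 + 1/57.93) = 57.77 Ω
R_th = 57.77 Ω

Final answer: V_th = -3.982 V, R_th = 57.77 Ω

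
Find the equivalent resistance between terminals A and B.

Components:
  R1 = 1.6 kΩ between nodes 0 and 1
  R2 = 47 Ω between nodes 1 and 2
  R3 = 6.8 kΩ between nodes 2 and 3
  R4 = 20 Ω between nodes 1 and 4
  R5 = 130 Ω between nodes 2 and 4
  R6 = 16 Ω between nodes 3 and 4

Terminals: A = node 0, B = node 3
The network is not a plain series/parallel combination. Inject a 1 A test current into terminal A (node 0) and return it from terminal B (node 3); then R_eq = V_A / (1 A).
Nodal analysis, taking node 3 as the 0 V reference.
Current source I_test pushes 1 A into node 0 and draws it out of node 3.
KCL at each unknown node (sum of currents leaving = 0; resistances in Ω):
  Node 0: (V_0 - V_1)/1600 - 1 = 0
  Node 1: (V_1 - V_0)/1600 + (V_1 - V_2)/47 + (V_1 - V_4)/20 = 0
  Node 2: (V_2 - V_1)/47 + (V_2 - 0)/6800 + (V_2 - V_4)/130 = 0
  Node 4: (V_4 - V_1)/20 + (V_4 - V_2)/130 + (V_4 - 0)/16 = 0
Collecting terms (coefficients in siemens):
  0.000625·V_0 - 0.000625·V_1 = 1
  0.0719·V_1 - 0.000625·V_0 - 0.02128·V_2 - 0.05·V_4 = 0
  0.02912·V_2 - 0.02128·V_1 - 0.007692·V_4 = 0
  0.1202·V_4 - 0.05·V_1 - 0.007692·V_2 = 0
Solving these 4 simultaneous equations (Gaussian elimination) gives:
  V_0 = 1634 V, V_1 = 33.85 V, V_2 = 28.94 V, V_4 = 15.93 V
R_eq = V_0 / 1 A = 1634 Ω = 1.634 kΩ

Final answer: 1.634 kΩ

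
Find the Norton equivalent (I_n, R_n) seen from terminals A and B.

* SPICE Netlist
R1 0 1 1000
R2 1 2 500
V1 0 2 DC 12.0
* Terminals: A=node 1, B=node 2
Find the Thévenin equivalent first; then I_n = V_th/R_th and R_n = R_th.
Step 1 — V_th is the open-circuit voltage V_A - V_B (nothing connected across the terminals).
Nodal analysis, taking node 2 as the 0 V reference.
Source V1 fixes V_0 = 12 V.
KCL at each unknown node (sum of currents leaving = 0; resistances in Ω):
  Node 1: (V_1 - 12)/1000 + (V_1 - 0)/500 = 0
Collecting terms: 0.003 × V_1 = 0.012  =>  V_1 = 4 V
V_th = V_1 - V_2 = 4 - 0 = 4 V
Step 2 — R_th: zero the source — replace V1 by a short circuit (node 2 merges into node 0) — and find the resistance seen between A (node 1) and B (node 0).
Reduce the network between node 1 (A) and node 0 (B) by series/parallel combination:
  Rp1 = R1 ‖ R2 (parallel, both between nodes 0 and 1) = 1/(1/1000 + 1/500) = 333.3 Ω
R_th = 333.3 Ω
I_n = V_th/R_th = 4/333.3 = 0.012 A, and R_n = R_th = 333.3 Ω

Final answer: I_n = 0.012 A, R_n = 333.3 Ω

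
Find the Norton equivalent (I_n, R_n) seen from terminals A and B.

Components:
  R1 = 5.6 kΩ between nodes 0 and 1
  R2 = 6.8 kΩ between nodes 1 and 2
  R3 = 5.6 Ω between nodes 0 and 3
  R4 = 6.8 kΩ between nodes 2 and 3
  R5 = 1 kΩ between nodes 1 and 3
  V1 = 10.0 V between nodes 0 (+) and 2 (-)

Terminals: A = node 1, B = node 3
Find the Thévenin equivalent first; then I_n = V_th/R_th and R_n = R_th.
Step 1 — V_th is the open-circuit voltage V_A - V_B (nothing connected across the terminals).
Nodal analysis, taking node 2 as the 0 V reference.
Source V1 fixes V_0 = 10 V.
KCL at each unknown node (sum of currents leaving = 0; resistances in Ω):
  Node 1: (V_1 - 10)/5600 + (V_1 - 0)/6800 + (V_1 - V_3)/1000 = 0
  Node 3: (V_3 - 10)/5.6 + (V_3 - 0)/6800 + (V_3 - V_1)/1000 = 0
Collecting terms (coefficients in siemens):
  0.001326·V_1 - 0.001·V_3 = 0.001786
  0.1797·V_3 - 0.001·V_1 = 1.786
Determinant D = (0.001326)(0.1797) - (-0.001)(-0.001) = 0.0002372
V_1 = [(0.001786)(0.1797) - (-0.001)(1.786)]/D = 8.88 V
V_3 = [(0.001326)(1.786) - (0.001786)(-0.001)]/D = 9.986 V
V_th = V_1 - V_3 = 8.88 - 9.986 = -1.106 V
Step 2 — R_th: zero the source — replace V1 by a short circuit (node 2 merges into node 0) — and find the resistance seen between A (node 1) and B (node 3).
Reduce the network between node 1 (A) and node 3 (B) by series/parallel combination:
  Rp1 = R1 ‖ R2 (parallel, both between nodes 0 and 1) = 1/(1/5600 + 1/6800) = 3071 Ω
  Rp2 = R3 ‖ R4 (parallel, both between nodes 0 and 3) = 1/(1/5.6 + 1/6800) = 5.595 Ω
  Rs1 = Rp1 + Rp2 (series, joined only at node 0) = 3071 + 5.595 = 3077 Ω
  Rp3 = R5 ‖ Rs1 (parallel, both between nodes 1 and 3) = 1/(1/1000 + 1/3077) = 754.7 Ω
R_th = 754.7 Ω
I_n = V_th/R_th = -1.106/754.7 = -0.001465 A, and R_n = R_th = 754.7 Ω

Final answer: I_n = -0.001465 A, R_n = 754.7 Ω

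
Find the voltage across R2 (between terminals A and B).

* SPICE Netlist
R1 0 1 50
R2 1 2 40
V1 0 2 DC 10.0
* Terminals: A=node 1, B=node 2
R1 and R2 are in series across V1 (node 0 → node 1 → node 2), and the output A–B is taken across R2, so this is a voltage divider.
Series current: I = V1/(R1 + R2) = 10/(50 + 40) = 10/90 = 0.1111 A
V_R2 = I × R2 = V1 × R2/(R1 + R2) = 10 × 40/90 = 4.444 V

Final answer: 4.444 V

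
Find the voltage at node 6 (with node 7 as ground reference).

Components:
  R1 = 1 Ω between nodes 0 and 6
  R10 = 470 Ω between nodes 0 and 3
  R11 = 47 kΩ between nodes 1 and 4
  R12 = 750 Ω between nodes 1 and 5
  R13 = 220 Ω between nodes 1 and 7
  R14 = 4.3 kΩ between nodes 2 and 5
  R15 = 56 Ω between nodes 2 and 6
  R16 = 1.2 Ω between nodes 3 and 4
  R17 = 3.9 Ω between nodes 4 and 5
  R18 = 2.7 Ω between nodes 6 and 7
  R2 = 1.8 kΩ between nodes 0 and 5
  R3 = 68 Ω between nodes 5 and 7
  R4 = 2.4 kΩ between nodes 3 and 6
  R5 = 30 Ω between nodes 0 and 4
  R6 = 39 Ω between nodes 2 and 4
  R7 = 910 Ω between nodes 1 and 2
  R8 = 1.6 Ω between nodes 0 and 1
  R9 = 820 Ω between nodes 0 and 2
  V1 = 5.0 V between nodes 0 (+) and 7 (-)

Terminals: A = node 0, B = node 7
Nodal analysis, taking node 7 as the 0 V reference.
Source V1 fixes V_0 = 5 V.
KCL at each unknown node (sum of currents leaving = 0; resistances in Ω):
  Node 1: (V_1 - V_2)/910 + (V_1 - 5)/1.6 + (V_1 - V_4)/47000 + (V_1 - V_5)/750 + (V_1 - 0)/220 = 0
  Node 2: (V_2 - V_4)/39 + (V_2 - V_1)/910 + (V_2 - 5)/820 + (V_2 - V_5)/4300 + (V_2 - V_6)/56 = 0
  Node 3: (V_3 - V_6)/2400 + (V_3 - 5)/470 + (V_3 - V_4)/1.2 = 0
  Node 4: (V_4 - 5)/30 + (V_4 - V_2)/39 + (V_4 - V_1)/47000 + (V_4 - V_3)/1.2 + (V_4 - V_5)/3.9 = 0
  Node 5: (V_5 - 5)/1800 + (V_5 - 0)/68 + (V_5 - V_1)/750 + (V_5 - V_2)/4300 + (V_5 - V_4)/3.9 = 0
  Node 6: (V_6 - 5)/1 + (V_6 - V_3)/2400 + (V_6 - V_2)/56 + (V_6 - 0)/2.7 = 0
Collecting terms (coefficients in siemens):
  0.632·V_1 - 0.001099·V_2 - 0.00002128·V_4 - 0.001333·V_5 = 3.125
  0.04605·V_2 - 0.001099·V_1 - 0.02564·V_4 - 0.0002326·V_5 - 0.01786·V_6 = 0.006098
  0.8359·V_3 - 0.8333·V_4 - 0.0004167·V_6 = 0.01064
  1.149·V_4 - 0.00002128·V_1 - 0.02564·V_2 - 0.8333·V_3 - 0.2564·V_5 = 0.1667
  0.2732·V_5 - 0.001333·V_1 - 0.0002326·V_2 - 0.2564·V_4 = 0.002778
  1.389·V_6 - 0.01786·V_2 - 0.0004167·V_3 = 5
Solving these 6 simultaneous equations (Gaussian elimination) gives:
  V_1 = 4.959 V, V_2 = 3.73 V, V_3 = 3.678 V, V_4 = 3.675 V
  V_5 = 3.486 V, V_6 = 3.65 V
The requested potential is V_6 = 3.65 V.

Final answer: V_6 = 3.65 V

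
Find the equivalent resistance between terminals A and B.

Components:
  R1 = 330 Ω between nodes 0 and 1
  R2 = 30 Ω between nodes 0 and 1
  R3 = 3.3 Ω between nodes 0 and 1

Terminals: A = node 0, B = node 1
Reduce the network between node 0 (A) and node 1 (B) by series/parallel combination:
  Rp1 = R1 ‖ R2 ‖ R3 (parallel, all between nodes 0 and 1) = 1/(1/330 + 1/30 + 1/3.3) = 2.946 Ω
R_eq = 2.946 Ω

Final answer: 2.946 Ω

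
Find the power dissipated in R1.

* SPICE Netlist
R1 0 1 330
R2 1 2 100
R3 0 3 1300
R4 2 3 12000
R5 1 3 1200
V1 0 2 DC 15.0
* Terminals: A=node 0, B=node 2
Nodal analysis, taking node 2 as the 0 V reference.
Source V1 fixes V_0 = 15 V.
KCL at each unknown node (sum of currents leaving = 0; resistances in Ω):
  Node 1: (V_1 - 15)/330 + (V_1 - 0)/100 + (V_1 - V_3)/1200 = 0
  Node 3: (V_3 - 15)/1300 + (V_3 - 0)/12000 + (V_3 - V_1)/1200 = 0
Collecting terms (coefficients in siemens):
  0.01386·V_1 - 0.0008333·V_3 = 0.04545
  0.001686·V_3 - 0.0008333·V_1 = 0.01154
Determinant D = (0.01386)(0.001686) - (-0.0008333)(-0.0008333) = 0.00002268
V_1 = [(0.04545)(0.001686) - (-0.0008333)(0.01154)]/D = 3.803 V
V_3 = [(0.01386)(0.01154) - (0.04545)(-0.0008333)]/D = 8.724 V
I_R1 = (V_0 - V_1)/R1 = (15 - 3.803)/330 = 0.03393 A
P_R1 = I_R1² × R1 = (0.03393)² × 330 = 0.3799 W

Final answer: 0.3799 W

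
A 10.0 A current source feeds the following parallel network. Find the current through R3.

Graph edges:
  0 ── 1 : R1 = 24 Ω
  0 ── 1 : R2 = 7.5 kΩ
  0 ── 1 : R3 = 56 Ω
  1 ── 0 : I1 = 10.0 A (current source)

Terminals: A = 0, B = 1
All resistors sit directly between nodes 0 and 1, so they are in parallel and share one voltage V; the full source current 10 A splits among them.
1/R_par = 1/24 + 1/7500 + 1/56 = 0.05966 S  =>  R_par = 16.76 Ω
V = I × R_par = 10 × 16.76 = 167.6 V
I_R3 = V/R3 = 167.6/56 = 2.993 A

Final answer: 2.993 A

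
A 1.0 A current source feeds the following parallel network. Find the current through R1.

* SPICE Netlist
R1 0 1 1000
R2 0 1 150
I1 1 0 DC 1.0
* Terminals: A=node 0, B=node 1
All resistors sit directly between nodes 0 and 1, so they are in parallel and share one voltage V; the full source current 1 A splits among them.
1/R_par = 1/1000 + 1/150 = 0.007667 S  =>  R_par = 130.4 Ω
V = I × R_par = 1 × 130.4 = 130.4 V
I_R1 = V/R1 = 130.4/1000 = 0.1304 A

Final answer: 0.1304 A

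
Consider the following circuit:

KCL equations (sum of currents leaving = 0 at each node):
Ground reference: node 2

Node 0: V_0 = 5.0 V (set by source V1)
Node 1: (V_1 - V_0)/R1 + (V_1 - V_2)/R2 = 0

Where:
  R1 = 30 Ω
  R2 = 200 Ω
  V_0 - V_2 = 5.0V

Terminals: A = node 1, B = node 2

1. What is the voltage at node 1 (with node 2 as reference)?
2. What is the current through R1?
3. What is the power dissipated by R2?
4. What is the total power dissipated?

Nodal analysis, taking node 2 as the 0 V reference.
Source V1 fixes V_0 = 5 V.
KCL at each unknown node (sum of currents leaving = 0; resistances in Ω):
  Node 1: (V_1 - 5)/30 + (V_1 - 0)/200 = 0
Collecting terms: 0.03833 × V_1 = 0.1667  =>  V_1 = 4.348 V
Part 1:
  Read off the nodal solution: V_1 = 4.348 V
Part 2:
  I_R1 = (V_0 - V_1)/R1 = (5 - 4.348)/30 = 0.02174 A
  Magnitude: I_R1 = 0.02174 A
Part 3:
  I_R2 = (V_1 - V_2)/R2 = (4.348 - 0)/200 = 0.02174 A
  P_R2 = I_R2² × R2 = (0.02174)² × 200 = 0.09452 W
Part 4:
  Power in each resistor, P = (ΔV)²/R:
    P_R1 = (5 - 4.348)²/30 = 0.01418 W
    P_R2 = (4.348 - 0)²/200 = 0.09452 W
  P_total = P_R1 + P_R2 = 0.1087 W

Final answers:
1. V_1 = 4.348 V
2. I_R1 = 0.02174 A
3. P_R2 = 0.09452 W
4. P_total = 0.1087 W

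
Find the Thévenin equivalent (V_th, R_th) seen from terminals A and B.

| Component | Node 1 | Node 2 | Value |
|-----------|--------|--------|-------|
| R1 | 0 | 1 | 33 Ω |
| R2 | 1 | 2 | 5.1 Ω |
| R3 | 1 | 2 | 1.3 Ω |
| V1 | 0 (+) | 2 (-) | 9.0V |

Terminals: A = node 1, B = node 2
Step 1 — V_th is the open-circuit voltage V_A - V_B (nothing connected across the terminals).
Nodal analysis, taking node 2 as the 0 V reference.
Source V1 fixes V_0 = 9 V.
KCL at each unknown node (sum of currents leaving = 0; resistances in Ω):
  Node 1: (V_1 - 9)/33 + (V_1 - 0)/5.1 + (V_1 - 0)/1.3 = 0
Collecting terms: 0.9956 × V_1 = 0.2727  =>  V_1 = 0.2739 V
V_th = V_1 - V_2 = 0.2739 - 0 = 0.2739 V
Step 2 — R_th: zero the source — replace V1 by a short circuit (node 2 merges into node 0) — and find the resistance seen between A (node 1) and B (node 0).
Reduce the network between node 1 (A) and node 0 (B) by series/parallel combination:
  Rp1 = R1 ‖ R2 ‖ R3 (parallel, all between nodes 0 and 1) = 1/(1/33 + 1/5.1 + 1/1.3) = 1.004 Ω
R_th = 1.004 Ω

Final answer: V_th = 0.2739 V, R_th = 1.004 Ω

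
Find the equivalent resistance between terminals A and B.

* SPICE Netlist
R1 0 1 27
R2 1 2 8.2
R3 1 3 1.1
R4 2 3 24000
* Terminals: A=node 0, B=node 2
Reduce the network between node 0 (A) and node 2 (B) by series/parallel combination:
  Rs1 = R3 + R4 (series, joined only at node 3) = 1.1 + 24000 = 24000 Ω
  Rp1 = R2 ‖ Rs1 (parallel, both between nodes 1 and 2) = 1/(1/8.2 + 1/24000) = 8.197 Ω
  Rs2 = R1 + Rp1 (series, joined only at node 1) = 27 + 8.197 = 35.2 Ω
R_eq = 35.2 Ω

Final answer: 35.2 Ω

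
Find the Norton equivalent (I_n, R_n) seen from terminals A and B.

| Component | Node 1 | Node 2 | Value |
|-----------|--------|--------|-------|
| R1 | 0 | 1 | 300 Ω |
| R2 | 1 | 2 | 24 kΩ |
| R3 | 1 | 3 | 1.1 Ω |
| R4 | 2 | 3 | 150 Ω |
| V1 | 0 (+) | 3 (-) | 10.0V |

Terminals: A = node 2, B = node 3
Find the Thévenin equivalent first; then I_n = V_th/R_th and R_n = R_th.
Step 1 — V_th is the open-circuit voltage V_A - V_B (nothing connected across the terminals).
Nodal analysis, taking node 3 as the 0 V reference.
Source V1 fixes V_0 = 10 V.
KCL at each unknown node (sum of currents leaving = 0; resistances in Ω):
  Node 1: (V_1 - 10)/300 + (V_1 - V_2)/24000 + (V_1 - 0)/1.1 = 0
  Node 2: (V_2 - V_1)/24000 + (V_2 - 0)/150 = 0
Collecting terms (coefficients in siemens):
  0.9125·V_1 - 0.00004167·V_2 = 0.03333
  0.006708·V_2 - 0.00004167·V_1 = 0
Determinant D = (0.9125)(0.006708) - (-0.00004167)(-0.00004167) = 0.006121
V_1 = [(0.03333)(0.006708) - (-0.00004167)(0)]/D = 0.03653 V
V_2 = [(0.9125)(0) - (0.03333)(-0.00004167)]/D = 0.0002269 V
V_th = V_2 - V_3 = 0.0002269 - 0 = 0.0002269 V
Step 2 — R_th: zero the source — replace V1 by a short circuit (node 3 merges into node 0) — and find the resistance seen between A (node 2) and B (node 0).
Reduce the network between node 2 (A) and node 0 (B) by series/parallel combination:
  Rp1 = R1 ‖ R3 (parallel, both between nodes 0 and 1) = 1/(1/300 + 1/1.1) = 1.096 Ω
  Rs1 = R2 + Rp1 (series, joined only at node 1) = 24000 + 1.096 = 24000 Ω
  Rp2 = R4 ‖ Rs1 (parallel, both between nodes 0 and 2) = 1/(1/150 + 1/24000) = 149.1 Ω
R_th = 149.1 Ω
I_n = V_th/R_th = 0.0002269/149.1 = 0.000001522 A, and R_n = R_th = 149.1 Ω

Final answer: I_n = 1.522e-06 A, R_n = 149.1 Ω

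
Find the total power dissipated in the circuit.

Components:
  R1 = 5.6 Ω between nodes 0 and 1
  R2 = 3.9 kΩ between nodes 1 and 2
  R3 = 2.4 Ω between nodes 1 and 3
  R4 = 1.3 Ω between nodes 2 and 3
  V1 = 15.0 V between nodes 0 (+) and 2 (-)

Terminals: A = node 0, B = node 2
Nodal analysis, taking node 2 as the 0 V reference.
Source V1 fixes V_0 = 15 V.
KCL at each unknown node (sum of currents leaving = 0; resistances in Ω):
  Node 1: (V_1 - 15)/5.6 + (V_1 - 0)/3900 + (V_1 - V_3)/2.4 = 0
  Node 3: (V_3 - V_1)/2.4 + (V_3 - 0)/1.3 = 0
Collecting terms (coefficients in siemens):
  0.5955·V_1 - 0.4167·V_3 = 2.679
  1.186·V_3 - 0.4167·V_1 = 0
Determinant D = (0.5955)(1.186) - (-0.4167)(-0.4167) = 0.5326
V_1 = [(2.679)(1.186) - (-0.4167)(0)]/D = 5.964 V
V_3 = [(0.5955)(0) - (2.679)(-0.4167)]/D = 2.096 V
Power in each resistor, P = (ΔV)²/R:
  P_R1 = (15 - 5.964)²/5.6 = 14.58 W
  P_R2 = (5.964 - 0)²/3900 = 0.009121 W
  P_R3 = (5.964 - 2.096)²/2.4 = 6.236 W
  P_R4 = (0 - 2.096)²/1.3 = 3.378 W
P_total = P_R1 + P_R2 + P_R3 + P_R4 = 24.2 W

Final answer: 24.2 W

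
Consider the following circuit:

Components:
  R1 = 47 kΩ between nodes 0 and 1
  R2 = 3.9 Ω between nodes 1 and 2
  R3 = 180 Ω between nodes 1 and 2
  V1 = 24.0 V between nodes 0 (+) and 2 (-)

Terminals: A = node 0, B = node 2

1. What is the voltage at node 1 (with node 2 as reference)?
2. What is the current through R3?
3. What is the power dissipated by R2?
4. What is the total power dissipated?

Nodal analysis, taking node 2 as the 0 V reference.
Source V1 fixes V_0 = 24 V.
KCL at each unknown node (sum of currents leaving = 0; resistances in Ω):
  Node 1: (V_1 - 24)/47000 + (V_1 - 0)/3.9 + (V_1 - 0)/180 = 0
Collecting terms: 0.262 × V_1 = 0.0005106  =>  V_1 = 0.001949 V
Part 1:
  Read off the nodal solution: V_1 = 0.001949 V
Part 2:
  I_R3 = (V_1 - V_2)/R3 = (0.001949 - 0)/180 = 0.00001083 A
  Magnitude: I_R3 = 0.00001083 A
Part 3:
  I_R2 = (V_1 - V_2)/R2 = (0.001949 - 0)/3.9 = 0.0004998 A
  P_R2 = I_R2² × R2 = (0.0004998)² × 3.9 = 0.0000009741 W
Part 4:
  Power in each resistor, P = (ΔV)²/R:
    P_R1 = (24 - 0.001949)²/47000 = 0.01225 W
    P_R2 = (0.001949 - 0)²/3.9 = 0.0000009741 W
    P_R3 = (0.001949 - 0)²/180 = 0.00000002111 W
  P_total = P_R1 + P_R2 + P_R3 = 0.01225 W

Final answers:
1. V_1 = 0.001949 V
2. I_R3 = 1.083e-05 A
3. P_R2 = 9.741e-07 W
4. P_total = 0.01225 W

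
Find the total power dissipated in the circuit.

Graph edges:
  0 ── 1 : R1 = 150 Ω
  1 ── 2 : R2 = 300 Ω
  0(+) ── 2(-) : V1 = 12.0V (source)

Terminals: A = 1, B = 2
Nodal analysis, taking node 2 as the 0 V reference.
Source V1 fixes V_0 = 12 V.
KCL at each unknown node (sum of currents leaving = 0; resistances in Ω):
  Node 1: (V_1 - 12)/150 + (V_1 - 0)/300 = 0
Collecting terms: 0.01 × V_1 = 0.08  =>  V_1 = 8 V
Power in each resistor, P = (ΔV)²/R:
  P_R1 = (12 - 8)²/150 = 0.1067 W
  P_R2 = (8 - 0)²/300 = 0.2133 W
P_total = P_R1 + P_R2 = 0.32 W

Final answer: 0.32 W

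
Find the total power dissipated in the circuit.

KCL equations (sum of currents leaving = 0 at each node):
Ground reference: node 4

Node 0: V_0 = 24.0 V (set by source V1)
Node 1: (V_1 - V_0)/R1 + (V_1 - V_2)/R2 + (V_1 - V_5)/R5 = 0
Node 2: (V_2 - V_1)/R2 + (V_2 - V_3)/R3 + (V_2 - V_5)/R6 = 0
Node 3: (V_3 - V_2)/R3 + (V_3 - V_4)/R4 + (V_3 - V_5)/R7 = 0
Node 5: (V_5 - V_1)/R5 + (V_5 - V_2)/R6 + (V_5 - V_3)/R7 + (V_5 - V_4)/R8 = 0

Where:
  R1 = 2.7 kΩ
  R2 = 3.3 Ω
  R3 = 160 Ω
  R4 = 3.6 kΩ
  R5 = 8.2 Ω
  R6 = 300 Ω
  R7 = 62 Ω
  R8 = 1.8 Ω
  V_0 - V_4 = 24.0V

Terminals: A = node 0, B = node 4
Nodal analysis, taking node 4 as the 0 V reference.
Source V1 fixes V_0 = 24 V.
KCL at each unknown node (sum of currents leaving = 0; resistances in Ω):
  Node 1: (V_1 - 24)/2700 + (V_1 - V_2)/3.3 + (V_1 - V_5)/8.2 = 0
  Node 2: (V_2 - V_1)/3.3 + (V_2 - V_3)/160 + (V_2 - V_5)/300 = 0
  Node 3: (V_3 - V_2)/160 + (V_3 - 0)/3600 + (V_3 - V_5)/62 = 0
  Node 5: (V_5 - V_1)/8.2 + (V_5 - V_2)/300 + (V_5 - V_3)/62 + (V_5 - 0)/1.8 = 0
Collecting terms (coefficients in siemens):
  0.4254·V_1 - 0.303·V_2 - 0.122·V_5 = 0.008889
  0.3126·V_2 - 0.303·V_1 - 0.00625·V_3 - 0.003333·V_5 = 0
  0.02266·V_3 - 0.00625·V_2 - 0.01613·V_5 = 0
  0.697·V_5 - 0.122·V_1 - 0.003333·V_2 - 0.01613·V_3 = 0
Solving these 4 simultaneous equations (Gaussian elimination) gives:
  V_1 = 0.08426 V, V_2 = 0.08253 V, V_3 = 0.0341 V, V_5 = 0.01593 V
Power in each resistor, P = (ΔV)²/R:
  P_R1 = (24 - 0.08426)²/2700 = 0.2118 W
  P_R2 = (0.08426 - 0.08253)²/3.3 = 0.0000009083 W
  P_R3 = (0.08253 - 0.0341)²/160 = 0.00001465 W
  P_R4 = (0.0341 - 0)²/3600 = 0.0000003231 W
  P_R5 = (0.08426 - 0.01593)²/8.2 = 0.0005694 W
  P_R6 = (0.08253 - 0.01593)²/300 = 0.00001479 W
  P_R7 = (0.0341 - 0.01593)²/62 = 0.000005329 W
  P_R8 = (0 - 0.01593)²/1.8 = 0.0001409 W
P_total = P_R1 + P_R2 + P_R3 + P_R4 + P_R5 + P_R6 + P_R7 + P_R8 = 0.2126 W

Final answer: 0.2126 W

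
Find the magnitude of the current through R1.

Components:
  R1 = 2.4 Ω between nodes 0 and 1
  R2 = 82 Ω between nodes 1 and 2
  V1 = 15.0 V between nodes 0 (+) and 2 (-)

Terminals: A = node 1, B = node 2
Nodal analysis, taking node 2 as the 0 V reference.
Source V1 fixes V_0 = 15 V.
KCL at each unknown node (sum of currents leaving = 0; resistances in Ω):
  Node 1: (V_1 - 15)/2.4 + (V_1 - 0)/82 = 0
Collecting terms: 0.4289 × V_1 = 6.25  =>  V_1 = 14.57 V
I_R1 = (V_0 - V_1)/R1 = (15 - 14.57)/2.4 = 0.1777 A
|I_R1| = 0.1777 A

Final answer: |I_R1| = 0.1777 A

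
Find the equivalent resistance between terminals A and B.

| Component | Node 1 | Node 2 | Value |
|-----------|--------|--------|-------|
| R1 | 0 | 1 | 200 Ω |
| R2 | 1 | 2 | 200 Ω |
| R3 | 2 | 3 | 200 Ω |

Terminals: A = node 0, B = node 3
Reduce the network between node 0 (A) and node 3 (B) by series/parallel combination:
  Rs1 = R1 + R2 (series, joined only at node 1) = 200 + 200 = 400 Ω
  Rs2 = R3 + Rs1 (series, joined only at node 2) = 200 + 400 = 600 Ω
R_eq = 600 Ω

Final answer: 600 Ω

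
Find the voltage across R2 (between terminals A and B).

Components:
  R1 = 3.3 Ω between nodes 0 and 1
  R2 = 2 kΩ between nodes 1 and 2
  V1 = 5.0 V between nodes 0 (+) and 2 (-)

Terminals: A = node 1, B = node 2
R1 and R2 are in series across V1 (node 0 → node 1 → node 2), and the output A–B is taken across R2, so this is a voltage divider.
Series current: I = V1/(R1 + R2) = 5/(3.3 + 2000) = 5/2003 = 0.002496 A
V_R2 = I × R2 = V1 × R2/(R1 + R2) = 5 × 2000/2003 = 4.992 V

Final answer: 4.992 V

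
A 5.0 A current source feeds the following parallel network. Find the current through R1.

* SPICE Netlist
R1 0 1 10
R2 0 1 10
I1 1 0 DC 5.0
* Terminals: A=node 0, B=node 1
All resistors sit directly between nodes 0 and 1, so they are in parallel and share one voltage V; the full source current 5 A splits among them.
1/R_par = 1/10 + 1/10 = 0.2 S  =>  R_par = 5 Ω
V = I × R_par = 5 × 5 = 25 V
I_R1 = V/R1 = 25/10 = 2.5 A

Final answer: 2.5 A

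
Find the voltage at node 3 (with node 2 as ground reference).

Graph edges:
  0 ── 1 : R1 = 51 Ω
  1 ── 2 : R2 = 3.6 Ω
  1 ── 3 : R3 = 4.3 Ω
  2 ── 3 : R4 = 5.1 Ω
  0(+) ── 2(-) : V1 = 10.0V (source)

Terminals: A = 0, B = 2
Nodal analysis, taking node 2 as the 0 V reference.
Source V1 fixes V_0 = 10 V.
KCL at each unknown node (sum of currents leaving = 0; resistances in Ω):
  Node 1: (V_1 - 10)/51 + (V_1 - 0)/3.6 + (V_1 - V_3)/4.3 = 0
  Node 3: (V_3 - V_1)/4.3 + (V_3 - 0)/5.1 = 0
Collecting terms (coefficients in siemens):
  0.5299·V_1 - 0.2326·V_3 = 0.1961
  0.4286·V_3 - 0.2326·V_1 = 0
Determinant D = (0.5299)(0.4286) - (-0.2326)(-0.2326) = 0.1731
V_1 = [(0.1961)(0.4286) - (-0.2326)(0)]/D = 0.4856 V
V_3 = [(0.5299)(0) - (0.1961)(-0.2326)]/D = 0.2635 V
The requested potential is V_3 = 0.2635 V.

Final answer: V_3 = 0.2635 V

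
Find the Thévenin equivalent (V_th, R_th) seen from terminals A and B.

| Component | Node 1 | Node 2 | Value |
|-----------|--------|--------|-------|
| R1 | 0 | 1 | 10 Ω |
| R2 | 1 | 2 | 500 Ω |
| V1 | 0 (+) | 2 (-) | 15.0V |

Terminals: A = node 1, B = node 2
Step 1 — V_th is the open-circuit voltage V_A - V_B (nothing connected across the terminals).
Nodal analysis, taking node 2 as the 0 V reference.
Source V1 fixes V_0 = 15 V.
KCL at each unknown node (sum of currents leaving = 0; resistances in Ω):
  Node 1: (V_1 - 15)/10 + (V_1 - 0)/500 = 0
Collecting terms: 0.102 × V_1 = 1.5  =>  V_1 = 14.71 V
V_th = V_1 - V_2 = 14.71 - 0 = 14.71 V
Step 2 — R_th: zero the source — replace V1 by a short circuit (node 2 merges into node 0) — and find the resistance seen between A (node 1) and B (node 0).
Reduce the network between node 1 (A) and node 0 (B) by series/parallel combination:
  Rp1 = R1 ‖ R2 (parallel, both between nodes 0 and 1) = 1/(1/10 + 1/500) = 9.804 Ω
R_th = 9.804 Ω

Final answer: V_th = 14.71 V, R_th = 9.804 Ω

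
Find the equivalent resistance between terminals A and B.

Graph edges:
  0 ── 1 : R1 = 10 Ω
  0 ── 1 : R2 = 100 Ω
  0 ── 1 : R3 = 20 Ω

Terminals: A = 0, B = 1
Reduce the network between node 0 (A) and node 1 (B) by series/parallel combination:
  Rp1 = R1 ‖ R2 ‖ R3 (parallel, all between nodes 0 and 1) = 1/(1/10 + 1/100 + 1/20) = 6.25 Ω
R_eq = 6.25 Ω

Final answer: 6.25 Ω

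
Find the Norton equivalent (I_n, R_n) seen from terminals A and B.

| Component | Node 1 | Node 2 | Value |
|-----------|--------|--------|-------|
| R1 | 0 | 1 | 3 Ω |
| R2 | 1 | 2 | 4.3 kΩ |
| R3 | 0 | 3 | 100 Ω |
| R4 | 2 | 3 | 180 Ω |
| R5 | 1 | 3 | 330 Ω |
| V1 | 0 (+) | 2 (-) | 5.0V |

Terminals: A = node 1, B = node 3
Find the Thévenin equivalent first; then I_n = V_th/R_th and R_n = R_th.
Step 1 — V_th is the open-circuit voltage V_A - V_B (nothing connected across the terminals).
Nodal analysis, taking node 2 as the 0 V reference.
Source V1 fixes V_0 = 5 V.
KCL at each unknown node (sum of currents leaving = 0; resistances in Ω):
  Node 1: (V_1 - 5)/3 + (V_1 - 0)/4300 + (V_1 - V_3)/330 = 0
  Node 3: (V_3 - 5)/100 + (V_3 - 0)/180 + (V_3 - V_1)/330 = 0
Collecting terms (coefficients in siemens):
  0.3366·V_1 - 0.00303·V_3 = 1.667
  0.01859·V_3 - 0.00303·V_1 = 0.05
Determinant D = (0.3366)(0.01859) - (-0.00303)(-0.00303) = 0.006247
V_1 = [(1.667)(0.01859) - (-0.00303)(0.05)]/D = 4.983 V
V_3 = [(0.3366)(0.05) - (1.667)(-0.00303)]/D = 3.503 V
V_th = V_1 - V_3 = 4.983 - 3.503 = 1.48 V
Step 2 — R_th: zero the source — replace V1 by a short circuit (node 2 merges into node 0) — and find the resistance seen between A (node 1) and B (node 3).
Reduce the network between node 1 (A) and node 3 (B) by series/parallel combination:
  Rp1 = R1 ‖ R2 (parallel, both between nodes 0 and 1) = 1/(1/3 + 1/4300) = 2.998 Ω
  Rp2 = R3 ‖ R4 (parallel, both between nodes 0 and 3) = 1/(1/100 + 1/180) = 64.29 Ω
  Rs1 = Rp1 + Rp2 (series, joined only at node 0) = 2.998 + 64.29 = 67.28 Ω
  Rp3 = R5 ‖ Rs1 (parallel, both between nodes 1 and 3) = 1/(1/330 + 1/67.28) = 55.89 Ω
R_th = 55.89 Ω
I_n = V_th/R_th = 1.48/55.89 = 0.02649 A, and R_n = R_th = 55.89 Ω

Final answer: I_n = 0.02649 A, R_n = 55.89 Ω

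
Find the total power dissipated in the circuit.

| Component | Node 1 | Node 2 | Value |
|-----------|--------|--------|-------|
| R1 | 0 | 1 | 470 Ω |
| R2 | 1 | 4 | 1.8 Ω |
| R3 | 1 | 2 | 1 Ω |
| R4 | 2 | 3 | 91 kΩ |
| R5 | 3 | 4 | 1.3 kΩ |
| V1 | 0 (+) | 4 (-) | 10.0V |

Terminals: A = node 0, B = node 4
Nodal analysis, taking node 4 as the 0 V reference.
Source V1 fixes V_0 = 10 V.
KCL at each unknown node (sum of currents leaving = 0; resistances in Ω):
  Node 1: (V_1 - 10)/470 + (V_1 - 0)/1.8 + (V_1 - V_2)/1 = 0
  Node 2: (V_2 - V_1)/1 + (V_2 - V_3)/91000 = 0
  Node 3: (V_3 - V_2)/91000 + (V_3 - 0)/1300 = 0
Collecting terms (coefficients in siemens):
  1.558·V_1 - 1·V_2 = 0.02128
  1·V_2 - 1·V_1 - 0.00001099·V_3 = 0
  0.0007802·V_3 - 0.00001099·V_2 = 0
Solving these 3 simultaneous equations (Gaussian elimination) gives:
  V_1 = 0.03815 V, V_2 = 0.03815 V, V_3 = 0.0005373 V
Power in each resistor, P = (ΔV)²/R:
  P_R1 = (10 - 0.03815)²/470 = 0.2111 W
  P_R2 = (0.03815 - 0)²/1.8 = 0.0008086 W
  P_R3 = (0.03815 - 0.03815)²/1 = 0.0000000000001708 W
  P_R4 = (0.03815 - 0.0005373)²/91000 = 0.00000001555 W
  P_R5 = (0.0005373 - 0)²/1300 = 0.0000000002221 W
P_total = P_R1 + P_R2 + P_R3 + P_R4 + P_R5 = 0.212 W

Final answer: 0.212 W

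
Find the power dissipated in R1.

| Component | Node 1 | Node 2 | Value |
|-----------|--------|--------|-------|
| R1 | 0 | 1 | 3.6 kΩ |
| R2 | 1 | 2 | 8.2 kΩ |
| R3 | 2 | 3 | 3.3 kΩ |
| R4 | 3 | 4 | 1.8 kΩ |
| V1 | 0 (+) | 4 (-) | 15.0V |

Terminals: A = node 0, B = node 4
Nodal analysis, taking node 4 as the 0 V reference.
Source V1 fixes V_0 = 15 V.
KCL at each unknown node (sum of currents leaving = 0; resistances in Ω):
  Node 1: (V_1 - 15)/3600 + (V_1 - V_2)/8200 = 0
  Node 2: (V_2 - V_1)/8200 + (V_2 - V_3)/3300 = 0
  Node 3: (V_3 - V_2)/3300 + (V_3 - 0)/1800 = 0
Collecting terms (coefficients in siemens):
  0.0003997·V_1 - 0.000122·V_2 = 0.004167
  0.000425·V_2 - 0.000122·V_1 - 0.000303·V_3 = 0
  0.0008586·V_3 - 0.000303·V_2 = 0
Solving these 3 simultaneous equations (Gaussian elimination) gives:
  V_1 = 11.8 V, V_2 = 4.527 V, V_3 = 1.598 V
I_R1 = (V_0 - V_1)/R1 = (15 - 11.8)/3600 = 0.0008876 A
P_R1 = I_R1² × R1 = (0.0008876)² × 3600 = 0.002836 W

Final answer: 0.002836 W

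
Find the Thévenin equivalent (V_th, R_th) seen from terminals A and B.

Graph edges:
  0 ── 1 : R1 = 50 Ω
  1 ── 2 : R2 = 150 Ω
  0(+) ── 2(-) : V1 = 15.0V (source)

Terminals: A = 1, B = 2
Step 1 — V_th is the open-circuit voltage V_A - V_B (nothing connected across the terminals).
Nodal analysis, taking node 2 as the 0 V reference.
Source V1 fixes V_0 = 15 V.
KCL at each unknown node (sum of currents leaving = 0; resistances in Ω):
  Node 1: (V_1 - 15)/50 + (V_1 - 0)/150 = 0
Collecting terms: 0.02667 × V_1 = 0.3  =>  V_1 = 11.25 V
V_th = V_1 - V_2 = 11.25 - 0 = 11.25 V
Step 2 — R_th: zero the source — replace V1 by a short circuit (node 2 merges into node 0) — and find the resistance seen between A (node 1) and B (node 0).
Reduce the network between node 1 (A) and node 0 (B) by series/parallel combination:
  Rp1 = R1 ‖ R2 (parallel, both between nodes 0 and 1) = 1/(1/50 + 1/150) = 37.5 Ω
R_th = 37.5 Ω

Final answer: V_th = 11.25 V, R_th = 37.5 Ω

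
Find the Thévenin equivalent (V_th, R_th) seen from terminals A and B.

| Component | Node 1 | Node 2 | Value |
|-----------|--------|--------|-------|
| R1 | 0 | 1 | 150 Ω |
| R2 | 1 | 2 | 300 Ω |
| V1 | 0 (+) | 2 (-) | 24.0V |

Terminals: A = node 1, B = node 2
Step 1 — V_th is the open-circuit voltage V_A - V_B (nothing connected across the terminals).
Nodal analysis, taking node 2 as the 0 V reference.
Source V1 fixes V_0 = 24 V.
KCL at each unknown node (sum of currents leaving = 0; resistances in Ω):
  Node 1: (V_1 - 24)/150 + (V_1 - 0)/300 = 0
Collecting terms: 0.01 × V_1 = 0.16  =>  V_1 = 16 V
V_th = V_1 - V_2 = 16 - 0 = 16 V
Step 2 — R_th: zero the source — replace V1 by a short circuit (node 2 merges into node 0) — and find the resistance seen between A (node 1) and B (node 0).
Reduce the network between node 1 (A) and node 0 (B) by series/parallel combination:
  Rp1 = R1 ‖ R2 (parallel, both between nodes 0 and 1) = 1/(1/150 + 1/300) = 100 Ω
R_th = 100 Ω

Final answer: V_th = 16 V, R_th = 100 Ω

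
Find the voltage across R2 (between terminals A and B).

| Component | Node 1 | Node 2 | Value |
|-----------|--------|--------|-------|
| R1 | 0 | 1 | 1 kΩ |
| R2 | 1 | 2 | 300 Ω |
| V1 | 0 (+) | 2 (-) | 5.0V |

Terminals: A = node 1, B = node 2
R1 and R2 are in series across V1 (node 0 → node 1 → node 2), and the output A–B is taken across R2, so this is a voltage divider.
Series current: I = V1/(R1 + R2) = 5/(1000 + 300) = 5/1300 = 0.003846 A
V_R2 = I × R2 = V1 × R2/(R1 + R2) = 5 × 300/1300 = 1.154 V

Final answer: 1.154 V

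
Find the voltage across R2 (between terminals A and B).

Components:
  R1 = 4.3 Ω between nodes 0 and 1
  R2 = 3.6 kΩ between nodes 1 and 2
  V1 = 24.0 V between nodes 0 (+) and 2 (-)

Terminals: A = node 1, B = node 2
R1 and R2 are in series across V1 (node 0 → node 1 → node 2), and the output A–B is taken across R2, so this is a voltage divider.
Series current: I = V1/(R1 + R2) = 24/(4.3 + 3600) = 24/3604 = 0.006659 A
V_R2 = I × R2 = V1 × R2/(R1 + R2) = 24 × 3600/3604 = 23.97 V

Final answer: 23.97 V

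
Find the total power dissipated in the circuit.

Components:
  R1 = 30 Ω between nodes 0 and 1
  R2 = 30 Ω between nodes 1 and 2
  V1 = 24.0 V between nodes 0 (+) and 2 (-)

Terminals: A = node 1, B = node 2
Nodal analysis, taking node 2 as the 0 V reference.
Source V1 fixes V_0 = 24 V.
KCL at each unknown node (sum of currents leaving = 0; resistances in Ω):
  Node 1: (V_1 - 24)/30 + (V_1 - 0)/30 = 0
Collecting terms: 0.06667 × V_1 = 0.8  =>  V_1 = 12 V
Power in each resistor, P = (ΔV)²/R:
  P_R1 = (24 - 12)²/30 = 4.8 W
  P_R2 = (12 - 0)²/30 = 4.8 W
P_total = P_R1 + P_R2 = 9.6 W

Final answer: 9.6 W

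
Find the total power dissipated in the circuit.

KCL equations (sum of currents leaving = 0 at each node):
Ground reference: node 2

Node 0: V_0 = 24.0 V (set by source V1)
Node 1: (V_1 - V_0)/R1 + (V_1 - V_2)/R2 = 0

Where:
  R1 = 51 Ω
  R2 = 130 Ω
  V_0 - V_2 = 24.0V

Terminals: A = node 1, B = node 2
Nodal analysis, taking node 2 as the 0 V reference.
Source V1 fixes V_0 = 24 V.
KCL at each unknown node (sum of currents leaving = 0; resistances in Ω):
  Node 1: (V_1 - 24)/51 + (V_1 - 0)/130 = 0
Collecting terms: 0.0273 × V_1 = 0.4706  =>  V_1 = 17.24 V
Power in each resistor, P = (ΔV)²/R:
  P_R1 = (24 - 17.24)²/51 = 0.8967 W
  P_R2 = (17.24 - 0)²/130 = 2.286 W
P_total = P_R1 + P_R2 = 3.182 W

Final answer: 3.182 W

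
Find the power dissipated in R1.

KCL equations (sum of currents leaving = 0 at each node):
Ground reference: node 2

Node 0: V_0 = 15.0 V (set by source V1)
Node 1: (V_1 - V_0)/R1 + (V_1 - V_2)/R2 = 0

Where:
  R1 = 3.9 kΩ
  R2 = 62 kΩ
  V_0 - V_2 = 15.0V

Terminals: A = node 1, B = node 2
Nodal analysis, taking node 2 as the 0 V reference.
Source V1 fixes V_0 = 15 V.
KCL at each unknown node (sum of currents leaving = 0; resistances in Ω):
  Node 1: (V_1 - 15)/3900 + (V_1 - 0)/62000 = 0
Collecting terms: 0.0002725 × V_1 = 0.003846  =>  V_1 = 14.11 V
I_R1 = (V_0 - V_1)/R1 = (15 - 14.11)/3900 = 0.0002276 A
P_R1 = I_R1² × R1 = (0.0002276)² × 3900 = 0.0002021 W

Final answer: 0.0002021 W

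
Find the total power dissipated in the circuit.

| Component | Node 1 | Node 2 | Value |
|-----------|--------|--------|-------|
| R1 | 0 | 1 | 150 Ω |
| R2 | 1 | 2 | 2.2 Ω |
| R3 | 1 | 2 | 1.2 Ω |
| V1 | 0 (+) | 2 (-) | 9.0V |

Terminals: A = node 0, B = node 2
Nodal analysis, taking node 2 as the 0 V reference.
Source V1 fixes V_0 = 9 V.
KCL at each unknown node (sum of currents leaving = 0; resistances in Ω):
  Node 1: (V_1 - 9)/150 + (V_1 - 0)/2.2 + (V_1 - 0)/1.2 = 0
Collecting terms: 1.295 × V_1 = 0.06  =>  V_1 = 0.04635 V
Power in each resistor, P = (ΔV)²/R:
  P_R1 = (9 - 0.04635)²/150 = 0.5345 W
  P_R2 = (0.04635 - 0)²/2.2 = 0.0009764 W
  P_R3 = (0.04635 - 0)²/1.2 = 0.00179 W
P_total = P_R1 + P_R2 + P_R3 = 0.5372 W

Final answer: 0.5372 W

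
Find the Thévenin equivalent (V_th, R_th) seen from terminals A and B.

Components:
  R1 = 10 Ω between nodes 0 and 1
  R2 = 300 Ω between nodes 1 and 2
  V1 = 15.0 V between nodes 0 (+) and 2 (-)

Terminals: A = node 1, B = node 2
Step 1 — V_th is the open-circuit voltage V_A - V_B (nothing connected across the terminals).
Nodal analysis, taking node 2 as the 0 V reference.
Source V1 fixes V_0 = 15 V.
KCL at each unknown node (sum of currents leaving = 0; resistances in Ω):
  Node 1: (V_1 - 15)/10 + (V_1 - 0)/300 = 0
Collecting terms: 0.1033 × V_1 = 1.5  =>  V_1 = 14.52 V
V_th = V_1 - V_2 = 14.52 - 0 = 14.52 V
Step 2 — R_th: zero the source — replace V1 by a short circuit (node 2 merges into node 0) — and find the resistance seen between A (node 1) and B (node 0).
Reduce the network between node 1 (A) and node 0 (B) by series/parallel combination:
  Rp1 = R1 ‖ R2 (parallel, both between nodes 0 and 1) = 1/(1/10 + 1/300) = 9.677 Ω
R_th = 9.677 Ω

Final answer: V_th = 14.52 V, R_th = 9.677 Ω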